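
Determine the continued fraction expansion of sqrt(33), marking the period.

Write x_i = (sqrt(33) + m_i)/d_i with (m_0, d_0) = (0, 1). a_0 = floor(sqrt(33)) = 5, since 5^2 = 25 <= 33 < 36 = 6^2.
Iterate m_{i+1} = d_i*a_i - m_i, d_{i+1} = (33 - m_{i+1}^2)/d_i, a_{i+1} = floor((a_0 + m_{i+1})/d_{i+1}):
  m_1 = 1*5 - 0 = 5, d_1 = (33 - 5^2)/1 = 8/1 = 8, a_1 = floor((5 + 5)/8) = 1.
  m_2 = 8*1 - 5 = 3, d_2 = (33 - 3^2)/8 = 24/8 = 3, a_2 = floor((5 + 3)/3) = 2.
  m_3 = 3*2 - 3 = 3, d_3 = (33 - 3^2)/3 = 24/3 = 8, a_3 = floor((5 + 3)/8) = 1.
  m_4 = 8*1 - 3 = 5, d_4 = (33 - 5^2)/8 = 8/8 = 1, a_4 = floor((5 + 5)/1) = 10.
  m_5 = 1*10 - 5 = 5, d_5 = (33 - 5^2)/1 = 8/1 = 8: (m_5, d_5) = (m_1, d_1) = (5, 8), so from here the quotients repeat a_1, ..., a_4; the period length is 4.
Hence the expansion of sqrt(33) is a_0 = 5 followed by the repeating block 1, 2, 1, 10 (period 4).

[5; (1, 2, 1, 10)]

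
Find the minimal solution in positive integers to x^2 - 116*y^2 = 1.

First expand sqrt(116) as a continued fraction. With x_i = (sqrt(116) + m_i)/d_i and (m_0, d_0) = (0, 1): a_0 = floor(sqrt(116)) = 10, since 10^2 = 100 <= 116 < 121 = 11^2.
Iterate m_{i+1} = d_i*a_i - m_i, d_{i+1} = (116 - m_{i+1}^2)/d_i, a_{i+1} = floor((a_0 + m_{i+1})/d_{i+1}):
  m_1 = 1*10 - 0 = 10, d_1 = (116 - 10^2)/1 = 16/1 = 16, a_1 = floor((10 + 10)/16) = 1.
  m_2 = 16*1 - 10 = 6, d_2 = (116 - 6^2)/16 = 80/16 = 5, a_2 = floor((10 + 6)/5) = 3.
  m_3 = 5*3 - 6 = 9, d_3 = (116 - 9^2)/5 = 35/5 = 7, a_3 = floor((10 + 9)/7) = 2.
  m_4 = 7*2 - 9 = 5, d_4 = (116 - 5^2)/7 = 91/7 = 13, a_4 = floor((10 + 5)/13) = 1.
  m_5 = 13*1 - 5 = 8, d_5 = (116 - 8^2)/13 = 52/13 = 4, a_5 = floor((10 + 8)/4) = 4.
  m_6 = 4*4 - 8 = 8, d_6 = (116 - 8^2)/4 = 52/4 = 13, a_6 = floor((10 + 8)/13) = 1.
  m_7 = 13*1 - 8 = 5, d_7 = (116 - 5^2)/13 = 91/13 = 7, a_7 = floor((10 + 5)/7) = 2.
  m_8 = 7*2 - 5 = 9, d_8 = (116 - 9^2)/7 = 35/7 = 5, a_8 = floor((10 + 9)/5) = 3.
  m_9 = 5*3 - 9 = 6, d_9 = (116 - 6^2)/5 = 80/5 = 16, a_9 = floor((10 + 6)/16) = 1.
  m_10 = 16*1 - 6 = 10, d_10 = (116 - 10^2)/16 = 16/16 = 1, a_10 = floor((10 + 10)/1) = 20.
  m_11 = 1*20 - 10 = 10, d_11 = (116 - 10^2)/1 = 16/1 = 16: (m_11, d_11) = (m_1, d_1) = (10, 16), so from here the quotients repeat a_1, ..., a_10; the period length is 10.
So sqrt(116) = [10; (1, 3, 2, 1, 4, 1, 2, 3, 1, 20)] with period length k = 10.
k is even, so the fundamental solution of x^2 - 116y^2 = 1 is (p_{k-1}, q_{k-1}) = (p_9, q_9); compute convergents through index 9.
Convergents (p_i = a_i*p_{i-1} + p_{i-2}, q_i = a_i*q_{i-1} + q_{i-2} with p_{-2}=0, p_{-1}=1, q_{-2}=1, q_{-1}=0):
  i=0: a_0=10, p_0 = 10*1 + 0 = 10, q_0 = 10*0 + 1 = 1.
  i=1: a_1=1, p_1 = 1*10 + 1 = 11, q_1 = 1*1 + 0 = 1.
  i=2: a_2=3, p_2 = 3*11 + 10 = 43, q_2 = 3*1 + 1 = 4.
  i=3: a_3=2, p_3 = 2*43 + 11 = 97, q_3 = 2*4 + 1 = 9.
  i=4: a_4=1, p_4 = 1*97 + 43 = 140, q_4 = 1*9 + 4 = 13.
  i=5: a_5=4, p_5 = 4*140 + 97 = 657, q_5 = 4*13 + 9 = 61.
  i=6: a_6=1, p_6 = 1*657 + 140 = 797, q_6 = 1*61 + 13 = 74.
  i=7: a_7=2, p_7 = 2*797 + 657 = 2251, q_7 = 2*74 + 61 = 209.
  i=8: a_8=3, p_8 = 3*2251 + 797 = 7550, q_8 = 3*209 + 74 = 701.
  i=9: a_9=1, p_9 = 1*7550 + 2251 = 9801, q_9 = 1*701 + 209 = 910.
Check: 9801^2 - 116*910^2 = 96059601 - 96059600 = 1, so (x, y) = (9801, 910) solves the equation, and by the theorem it is the least positive solution.

(x, y) = (9801, 910)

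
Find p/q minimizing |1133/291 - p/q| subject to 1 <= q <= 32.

109/28

Expand x = 1133/291 as a continued fraction with the Euclidean algorithm:
  1133 = 3*291 + 260, so a_0 = 3.
  291 = 1*260 + 31, so a_1 = 1.
  260 = 8*31 + 12, so a_2 = 8.
  31 = 2*12 + 7, so a_3 = 2.
  12 = 1*7 + 5, so a_4 = 1.
  7 = 1*5 + 2, so a_5 = 1.
  5 = 2*2 + 1, so a_6 = 2.
  2 = 2*1 + 0, so a_7 = 2.
so x = [3; 1, 8, 2, 1, 1, 2, 2].
Convergents (p_i = a_i*p_{i-1} + p_{i-2}, q_i = a_i*q_{i-1} + q_{i-2} with p_{-2}=0, p_{-1}=1, q_{-2}=1, q_{-1}=0), until the denominator exceeds 32:
  i=0: a_0=3, p_0 = 3*1 + 0 = 3, q_0 = 3*0 + 1 = 1.
  i=1: a_1=1, p_1 = 1*3 + 1 = 4, q_1 = 1*1 + 0 = 1.
  i=2: a_2=8, p_2 = 8*4 + 3 = 35, q_2 = 8*1 + 1 = 9.
  i=3: a_3=2, p_3 = 2*35 + 4 = 74, q_3 = 2*9 + 1 = 19.
  i=4: a_4=1, p_4 = 1*74 + 35 = 109, q_4 = 1*19 + 9 = 28.
  i=5: a_5=1, p_5 = 1*109 + 74 = 183, q_5 = 1*28 + 19 = 47.
q_5 = 47 > 32, so the last convergent with denominator <= 32 is p_4/q_4 = 109/28.
The closest fraction with denominator <= 32 is either p_4/q_4 or the intermediate fraction (k*p_4 + p_3)/(k*q_4 + q_3) with the largest k >= 1 whose denominator stays <= 32; these approach x as k grows, and every other convergent or intermediate fraction in range is farther away.
Largest k: floor((32 - q_3)/q_4) = floor((32 - 19)/28) = 0.
Since k = 0, no intermediate fraction beyond p_4/q_4 has denominator <= 32, so the convergent 109/28 is the closest (its error is |1133*28 - 109*291|/(291*28) = 5/8148).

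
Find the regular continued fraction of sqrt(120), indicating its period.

Write x_i = (sqrt(120) + m_i)/d_i with (m_0, d_0) = (0, 1). a_0 = floor(sqrt(120)) = 10, since 10^2 = 100 <= 120 < 121 = 11^2.
Iterate m_{i+1} = d_i*a_i - m_i, d_{i+1} = (120 - m_{i+1}^2)/d_i, a_{i+1} = floor((a_0 + m_{i+1})/d_{i+1}):
  m_1 = 1*10 - 0 = 10, d_1 = (120 - 10^2)/1 = 20/1 = 20, a_1 = floor((10 + 10)/20) = 1.
  m_2 = 20*1 - 10 = 10, d_2 = (120 - 10^2)/20 = 20/20 = 1, a_2 = floor((10 + 10)/1) = 20.
  m_3 = 1*20 - 10 = 10, d_3 = (120 - 10^2)/1 = 20/1 = 20: (m_3, d_3) = (m_1, d_1) = (10, 20), so from here the quotients repeat a_1, a_2; the period length is 2.
Hence the expansion of sqrt(120) is a_0 = 10 followed by the repeating block 1, 20 (period 2).

[10; (1, 20)]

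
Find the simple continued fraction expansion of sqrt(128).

Write x_i = (sqrt(128) + m_i)/d_i with (m_0, d_0) = (0, 1). a_0 = floor(sqrt(128)) = 11, since 11^2 = 121 <= 128 < 144 = 12^2.
Iterate m_{i+1} = d_i*a_i - m_i, d_{i+1} = (128 - m_{i+1}^2)/d_i, a_{i+1} = floor((a_0 + m_{i+1})/d_{i+1}):
  m_1 = 1*11 - 0 = 11, d_1 = (128 - 11^2)/1 = 7/1 = 7, a_1 = floor((11 + 11)/7) = 3.
  m_2 = 7*3 - 11 = 10, d_2 = (128 - 10^2)/7 = 28/7 = 4, a_2 = floor((11 + 10)/4) = 5.
  m_3 = 4*5 - 10 = 10, d_3 = (128 - 10^2)/4 = 28/4 = 7, a_3 = floor((11 + 10)/7) = 3.
  m_4 = 7*3 - 10 = 11, d_4 = (128 - 11^2)/7 = 7/7 = 1, a_4 = floor((11 + 11)/1) = 22.
  m_5 = 1*22 - 11 = 11, d_5 = (128 - 11^2)/1 = 7/1 = 7: (m_5, d_5) = (m_1, d_1) = (11, 7), so from here the quotients repeat a_1, ..., a_4; the period length is 4.
Hence the expansion of sqrt(128) is a_0 = 11 followed by the repeating block 3, 5, 3, 22 (period 4).

[11; (3, 5, 3, 22)]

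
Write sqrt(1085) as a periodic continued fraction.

[32; (1, 15, 2, 15, 1, 64)]

Write x_i = (sqrt(1085) + m_i)/d_i with (m_0, d_0) = (0, 1). a_0 = floor(sqrt(1085)) = 32, since 32^2 = 1024 <= 1085 < 1089 = 33^2.
Iterate m_{i+1} = d_i*a_i - m_i, d_{i+1} = (1085 - m_{i+1}^2)/d_i, a_{i+1} = floor((a_0 + m_{i+1})/d_{i+1}):
  m_1 = 1*32 - 0 = 32, d_1 = (1085 - 32^2)/1 = 61/1 = 61, a_1 = floor((32 + 32)/61) = 1.
  m_2 = 61*1 - 32 = 29, d_2 = (1085 - 29^2)/61 = 244/61 = 4, a_2 = floor((32 + 29)/4) = 15.
  m_3 = 4*15 - 29 = 31, d_3 = (1085 - 31^2)/4 = 124/4 = 31, a_3 = floor((32 + 31)/31) = 2.
  m_4 = 31*2 - 31 = 31, d_4 = (1085 - 31^2)/31 = 124/31 = 4, a_4 = floor((32 + 31)/4) = 15.
  m_5 = 4*15 - 31 = 29, d_5 = (1085 - 29^2)/4 = 244/4 = 61, a_5 = floor((32 + 29)/61) = 1.
  m_6 = 61*1 - 29 = 32, d_6 = (1085 - 32^2)/61 = 61/61 = 1, a_6 = floor((32 + 32)/1) = 64.
  m_7 = 1*64 - 32 = 32, d_7 = (1085 - 32^2)/1 = 61/1 = 61: (m_7, d_7) = (m_1, d_1) = (32, 61), so from here the quotients repeat a_1, ..., a_6; the period length is 6.
Hence the expansion of sqrt(1085) is a_0 = 32 followed by the repeating block 1, 15, 2, 15, 1, 64 (period 6).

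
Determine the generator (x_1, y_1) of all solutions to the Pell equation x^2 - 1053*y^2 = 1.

First expand sqrt(1053) as a continued fraction. With x_i = (sqrt(1053) + m_i)/d_i and (m_0, d_0) = (0, 1): a_0 = floor(sqrt(1053)) = 32, since 32^2 = 1024 <= 1053 < 1089 = 33^2.
Iterate m_{i+1} = d_i*a_i - m_i, d_{i+1} = (1053 - m_{i+1}^2)/d_i, a_{i+1} = floor((a_0 + m_{i+1})/d_{i+1}):
  m_1 = 1*32 - 0 = 32, d_1 = (1053 - 32^2)/1 = 29/1 = 29, a_1 = floor((32 + 32)/29) = 2.
  m_2 = 29*2 - 32 = 26, d_2 = (1053 - 26^2)/29 = 377/29 = 13, a_2 = floor((32 + 26)/13) = 4.
  m_3 = 13*4 - 26 = 26, d_3 = (1053 - 26^2)/13 = 377/13 = 29, a_3 = floor((32 + 26)/29) = 2.
  m_4 = 29*2 - 26 = 32, d_4 = (1053 - 32^2)/29 = 29/29 = 1, a_4 = floor((32 + 32)/1) = 64.
  m_5 = 1*64 - 32 = 32, d_5 = (1053 - 32^2)/1 = 29/1 = 29: (m_5, d_5) = (m_1, d_1) = (32, 29), so from here the quotients repeat a_1, ..., a_4; the period length is 4.
So sqrt(1053) = [32; (2, 4, 2, 64)] with period length k = 4.
k is even, so the fundamental solution of x^2 - 1053y^2 = 1 is (p_{k-1}, q_{k-1}) = (p_3, q_3); compute convergents through index 3.
Convergents (p_i = a_i*p_{i-1} + p_{i-2}, q_i = a_i*q_{i-1} + q_{i-2} with p_{-2}=0, p_{-1}=1, q_{-2}=1, q_{-1}=0):
  i=0: a_0=32, p_0 = 32*1 + 0 = 32, q_0 = 32*0 + 1 = 1.
  i=1: a_1=2, p_1 = 2*32 + 1 = 65, q_1 = 2*1 + 0 = 2.
  i=2: a_2=4, p_2 = 4*65 + 32 = 292, q_2 = 4*2 + 1 = 9.
  i=3: a_3=2, p_3 = 2*292 + 65 = 649, q_3 = 2*9 + 2 = 20.
Check: 649^2 - 1053*20^2 = 421201 - 421200 = 1, so (x, y) = (649, 20) solves the equation, and by the theorem it is the least positive solution.

(x, y) = (649, 20)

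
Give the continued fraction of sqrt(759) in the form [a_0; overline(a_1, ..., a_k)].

Write x_i = (sqrt(759) + m_i)/d_i with (m_0, d_0) = (0, 1). a_0 = floor(sqrt(759)) = 27, since 27^2 = 729 <= 759 < 784 = 28^2.
Iterate m_{i+1} = d_i*a_i - m_i, d_{i+1} = (759 - m_{i+1}^2)/d_i, a_{i+1} = floor((a_0 + m_{i+1})/d_{i+1}):
  m_1 = 1*27 - 0 = 27, d_1 = (759 - 27^2)/1 = 30/1 = 30, a_1 = floor((27 + 27)/30) = 1.
  m_2 = 30*1 - 27 = 3, d_2 = (759 - 3^2)/30 = 750/30 = 25, a_2 = floor((27 + 3)/25) = 1.
  m_3 = 25*1 - 3 = 22, d_3 = (759 - 22^2)/25 = 275/25 = 11, a_3 = floor((27 + 22)/11) = 4.
  m_4 = 11*4 - 22 = 22, d_4 = (759 - 22^2)/11 = 275/11 = 25, a_4 = floor((27 + 22)/25) = 1.
  m_5 = 25*1 - 22 = 3, d_5 = (759 - 3^2)/25 = 750/25 = 30, a_5 = floor((27 + 3)/30) = 1.
  m_6 = 30*1 - 3 = 27, d_6 = (759 - 27^2)/30 = 30/30 = 1, a_6 = floor((27 + 27)/1) = 54.
  m_7 = 1*54 - 27 = 27, d_7 = (759 - 27^2)/1 = 30/1 = 30: (m_7, d_7) = (m_1, d_1) = (27, 30), so from here the quotients repeat a_1, ..., a_6; the period length is 6.
Hence the expansion of sqrt(759) is a_0 = 27 followed by the repeating block 1, 1, 4, 1, 1, 54 (period 6).

[27; overline(1, 1, 4, 1, 1, 54)]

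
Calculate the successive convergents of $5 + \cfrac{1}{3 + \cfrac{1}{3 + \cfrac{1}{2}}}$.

Using the convergent recurrence p_i = a_i*p_{i-1} + p_{i-2}, q_i = a_i*q_{i-1} + q_{i-2} with p_{-2}=0, p_{-1}=1, q_{-2}=1, q_{-1}=0:
  i=0: a_0=5, p_0 = 5*1 + 0 = 5, q_0 = 5*0 + 1 = 1.
  i=1: a_1=3, p_1 = 3*5 + 1 = 16, q_1 = 3*1 + 0 = 3.
  i=2: a_2=3, p_2 = 3*16 + 5 = 53, q_2 = 3*3 + 1 = 10.
  i=3: a_3=2, p_3 = 2*53 + 16 = 122, q_3 = 2*10 + 3 = 23.

5/1, 16/3, 53/10, 122/23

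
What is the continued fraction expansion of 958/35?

[27; 2, 1, 2, 4]

Run the Euclidean algorithm on 958 and 35; the successive quotients are the partial quotients a_0, a_1, ... (each step inverts the fractional part left over by the previous one):
  958 = 27*35 + 13, so a_0 = 27.
  35 = 2*13 + 9, so a_1 = 2.
  13 = 1*9 + 4, so a_2 = 1.
  9 = 2*4 + 1, so a_3 = 2.
  4 = 4*1 + 0, so a_4 = 4.
The remainder reaches 0 after 5 divisions, so the expansion has 5 partial quotients, read off in order.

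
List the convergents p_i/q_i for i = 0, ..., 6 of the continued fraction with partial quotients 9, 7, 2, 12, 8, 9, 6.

Using the convergent recurrence p_i = a_i*p_{i-1} + p_{i-2}, q_i = a_i*q_{i-1} + q_{i-2} with p_{-2}=0, p_{-1}=1, q_{-2}=1, q_{-1}=0:
  i=0: a_0=9, p_0 = 9*1 + 0 = 9, q_0 = 9*0 + 1 = 1.
  i=1: a_1=7, p_1 = 7*9 + 1 = 64, q_1 = 7*1 + 0 = 7.
  i=2: a_2=2, p_2 = 2*64 + 9 = 137, q_2 = 2*7 + 1 = 15.
  i=3: a_3=12, p_3 = 12*137 + 64 = 1708, q_3 = 12*15 + 7 = 187.
  i=4: a_4=8, p_4 = 8*1708 + 137 = 13801, q_4 = 8*187 + 15 = 1511.
  i=5: a_5=9, p_5 = 9*13801 + 1708 = 125917, q_5 = 9*1511 + 187 = 13786.
  i=6: a_6=6, p_6 = 6*125917 + 13801 = 769303, q_6 = 6*13786 + 1511 = 84227.

9/1, 64/7, 137/15, 1708/187, 13801/1511, 125917/13786, 769303/84227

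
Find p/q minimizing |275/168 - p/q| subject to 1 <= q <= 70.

Expand x = 275/168 as a continued fraction with the Euclidean algorithm:
  275 = 1*168 + 107, so a_0 = 1.
  168 = 1*107 + 61, so a_1 = 1.
  107 = 1*61 + 46, so a_2 = 1.
  61 = 1*46 + 15, so a_3 = 1.
  46 = 3*15 + 1, so a_4 = 3.
  15 = 15*1 + 0, so a_5 = 15.
so x = [1; 1, 1, 1, 3, 15].
Convergents (p_i = a_i*p_{i-1} + p_{i-2}, q_i = a_i*q_{i-1} + q_{i-2} with p_{-2}=0, p_{-1}=1, q_{-2}=1, q_{-1}=0), until the denominator exceeds 70:
  i=0: a_0=1, p_0 = 1*1 + 0 = 1, q_0 = 1*0 + 1 = 1.
  i=1: a_1=1, p_1 = 1*1 + 1 = 2, q_1 = 1*1 + 0 = 1.
  i=2: a_2=1, p_2 = 1*2 + 1 = 3, q_2 = 1*1 + 1 = 2.
  i=3: a_3=1, p_3 = 1*3 + 2 = 5, q_3 = 1*2 + 1 = 3.
  i=4: a_4=3, p_4 = 3*5 + 3 = 18, q_4 = 3*3 + 2 = 11.
  i=5: a_5=15, p_5 = 15*18 + 5 = 275, q_5 = 15*11 + 3 = 168.
q_5 = 168 > 70, so the last convergent with denominator <= 70 is p_4/q_4 = 18/11.
The closest fraction with denominator <= 70 is either p_4/q_4 or the intermediate fraction (k*p_4 + p_3)/(k*q_4 + q_3) with the largest k >= 1 whose denominator stays <= 70; these approach x as k grows, and every other convergent or intermediate fraction in range is farther away.
Largest k: floor((70 - q_3)/q_4) = floor((70 - 3)/11) = 6.
That gives (6*18 + 5)/(6*11 + 3) = 113/69.
Compare the errors: |x - 18/11| = |275*11 - 18*168|/(168*11) = 1/1848, and |x - 113/69| = |275*69 - 113*168|/(168*69) = 9/11592.
Cross-multiplying, 1*11592 = 11592 < 16632 = 9*1848, so 1/1848 is smaller: the convergent 18/11 is closer to x than 113/69.

18/11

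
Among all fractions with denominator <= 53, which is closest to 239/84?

Expand x = 239/84 as a continued fraction with the Euclidean algorithm:
  239 = 2*84 + 71, so a_0 = 2.
  84 = 1*71 + 13, so a_1 = 1.
  71 = 5*13 + 6, so a_2 = 5.
  13 = 2*6 + 1, so a_3 = 2.
  6 = 6*1 + 0, so a_4 = 6.
so x = [2; 1, 5, 2, 6].
Convergents (p_i = a_i*p_{i-1} + p_{i-2}, q_i = a_i*q_{i-1} + q_{i-2} with p_{-2}=0, p_{-1}=1, q_{-2}=1, q_{-1}=0), until the denominator exceeds 53:
  i=0: a_0=2, p_0 = 2*1 + 0 = 2, q_0 = 2*0 + 1 = 1.
  i=1: a_1=1, p_1 = 1*2 + 1 = 3, q_1 = 1*1 + 0 = 1.
  i=2: a_2=5, p_2 = 5*3 + 2 = 17, q_2 = 5*1 + 1 = 6.
  i=3: a_3=2, p_3 = 2*17 + 3 = 37, q_3 = 2*6 + 1 = 13.
  i=4: a_4=6, p_4 = 6*37 + 17 = 239, q_4 = 6*13 + 6 = 84.
q_4 = 84 > 53, so the last convergent with denominator <= 53 is p_3/q_3 = 37/13.
The closest fraction with denominator <= 53 is either p_3/q_3 or the intermediate fraction (k*p_3 + p_2)/(k*q_3 + q_2) with the largest k >= 1 whose denominator stays <= 53; these approach x as k grows, and every other convergent or intermediate fraction in range is farther away.
Largest k: floor((53 - q_2)/q_3) = floor((53 - 6)/13) = 3.
That gives (3*37 + 17)/(3*13 + 6) = 128/45.
Compare the errors: |x - 37/13| = |239*13 - 37*84|/(84*13) = 1/1092, and |x - 128/45| = |239*45 - 128*84|/(84*45) = 3/3780.
Cross-multiplying, 3*1092 = 3276 < 3780 = 1*3780, so 3/3780 is smaller: the intermediate fraction 128/45 is closer to x than 37/13.

128/45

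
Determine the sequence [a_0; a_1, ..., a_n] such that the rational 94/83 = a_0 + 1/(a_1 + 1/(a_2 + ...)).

Run the Euclidean algorithm on 94 and 83; the successive quotients are the partial quotients a_0, a_1, ... (each step inverts the fractional part left over by the previous one):
  94 = 1*83 + 11, so a_0 = 1.
  83 = 7*11 + 6, so a_1 = 7.
  11 = 1*6 + 5, so a_2 = 1.
  6 = 1*5 + 1, so a_3 = 1.
  5 = 5*1 + 0, so a_4 = 5.
The remainder reaches 0 after 5 divisions, so the expansion has 5 partial quotients, read off in order.

[1; 7, 1, 1, 5]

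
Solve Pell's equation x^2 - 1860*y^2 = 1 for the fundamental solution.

First expand sqrt(1860) as a continued fraction. With x_i = (sqrt(1860) + m_i)/d_i and (m_0, d_0) = (0, 1): a_0 = floor(sqrt(1860)) = 43, since 43^2 = 1849 <= 1860 < 1936 = 44^2.
Iterate m_{i+1} = d_i*a_i - m_i, d_{i+1} = (1860 - m_{i+1}^2)/d_i, a_{i+1} = floor((a_0 + m_{i+1})/d_{i+1}):
  m_1 = 1*43 - 0 = 43, d_1 = (1860 - 43^2)/1 = 11/1 = 11, a_1 = floor((43 + 43)/11) = 7.
  m_2 = 11*7 - 43 = 34, d_2 = (1860 - 34^2)/11 = 704/11 = 64, a_2 = floor((43 + 34)/64) = 1.
  m_3 = 64*1 - 34 = 30, d_3 = (1860 - 30^2)/64 = 960/64 = 15, a_3 = floor((43 + 30)/15) = 4.
  m_4 = 15*4 - 30 = 30, d_4 = (1860 - 30^2)/15 = 960/15 = 64, a_4 = floor((43 + 30)/64) = 1.
  m_5 = 64*1 - 30 = 34, d_5 = (1860 - 34^2)/64 = 704/64 = 11, a_5 = floor((43 + 34)/11) = 7.
  m_6 = 11*7 - 34 = 43, d_6 = (1860 - 43^2)/11 = 11/11 = 1, a_6 = floor((43 + 43)/1) = 86.
  m_7 = 1*86 - 43 = 43, d_7 = (1860 - 43^2)/1 = 11/1 = 11: (m_7, d_7) = (m_1, d_1) = (43, 11), so from here the quotients repeat a_1, ..., a_6; the period length is 6.
So sqrt(1860) = [43; (7, 1, 4, 1, 7, 86)] with period length k = 6.
k is even, so the fundamental solution of x^2 - 1860y^2 = 1 is (p_{k-1}, q_{k-1}) = (p_5, q_5); compute convergents through index 5.
Convergents (p_i = a_i*p_{i-1} + p_{i-2}, q_i = a_i*q_{i-1} + q_{i-2} with p_{-2}=0, p_{-1}=1, q_{-2}=1, q_{-1}=0):
  i=0: a_0=43, p_0 = 43*1 + 0 = 43, q_0 = 43*0 + 1 = 1.
  i=1: a_1=7, p_1 = 7*43 + 1 = 302, q_1 = 7*1 + 0 = 7.
  i=2: a_2=1, p_2 = 1*302 + 43 = 345, q_2 = 1*7 + 1 = 8.
  i=3: a_3=4, p_3 = 4*345 + 302 = 1682, q_3 = 4*8 + 7 = 39.
  i=4: a_4=1, p_4 = 1*1682 + 345 = 2027, q_4 = 1*39 + 8 = 47.
  i=5: a_5=7, p_5 = 7*2027 + 1682 = 15871, q_5 = 7*47 + 39 = 368.
Check: 15871^2 - 1860*368^2 = 251888641 - 251888640 = 1, so (x, y) = (15871, 368) solves the equation, and by the theorem it is the least positive solution.

(x, y) = (15871, 368)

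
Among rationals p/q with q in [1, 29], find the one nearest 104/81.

9/7

Expand x = 104/81 as a continued fraction with the Euclidean algorithm:
  104 = 1*81 + 23, so a_0 = 1.
  81 = 3*23 + 12, so a_1 = 3.
  23 = 1*12 + 11, so a_2 = 1.
  12 = 1*11 + 1, so a_3 = 1.
  11 = 11*1 + 0, so a_4 = 11.
so x = [1; 3, 1, 1, 11].
Convergents (p_i = a_i*p_{i-1} + p_{i-2}, q_i = a_i*q_{i-1} + q_{i-2} with p_{-2}=0, p_{-1}=1, q_{-2}=1, q_{-1}=0), until the denominator exceeds 29:
  i=0: a_0=1, p_0 = 1*1 + 0 = 1, q_0 = 1*0 + 1 = 1.
  i=1: a_1=3, p_1 = 3*1 + 1 = 4, q_1 = 3*1 + 0 = 3.
  i=2: a_2=1, p_2 = 1*4 + 1 = 5, q_2 = 1*3 + 1 = 4.
  i=3: a_3=1, p_3 = 1*5 + 4 = 9, q_3 = 1*4 + 3 = 7.
  i=4: a_4=11, p_4 = 11*9 + 5 = 104, q_4 = 11*7 + 4 = 81.
q_4 = 81 > 29, so the last convergent with denominator <= 29 is p_3/q_3 = 9/7.
The closest fraction with denominator <= 29 is either p_3/q_3 or the intermediate fraction (k*p_3 + p_2)/(k*q_3 + q_2) with the largest k >= 1 whose denominator stays <= 29; these approach x as k grows, and every other convergent or intermediate fraction in range is farther away.
Largest k: floor((29 - q_2)/q_3) = floor((29 - 4)/7) = 3.
That gives (3*9 + 5)/(3*7 + 4) = 32/25.
Compare the errors: |x - 9/7| = |104*7 - 9*81|/(81*7) = 1/567, and |x - 32/25| = |104*25 - 32*81|/(81*25) = 8/2025.
Cross-multiplying, 1*2025 = 2025 < 4536 = 8*567, so 1/567 is smaller: the convergent 9/7 is closer to x than 32/25.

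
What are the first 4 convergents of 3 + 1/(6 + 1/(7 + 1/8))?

3/1, 19/6, 136/43, 1107/350

Using the convergent recurrence p_i = a_i*p_{i-1} + p_{i-2}, q_i = a_i*q_{i-1} + q_{i-2} with p_{-2}=0, p_{-1}=1, q_{-2}=1, q_{-1}=0:
  i=0: a_0=3, p_0 = 3*1 + 0 = 3, q_0 = 3*0 + 1 = 1.
  i=1: a_1=6, p_1 = 6*3 + 1 = 19, q_1 = 6*1 + 0 = 6.
  i=2: a_2=7, p_2 = 7*19 + 3 = 136, q_2 = 7*6 + 1 = 43.
  i=3: a_3=8, p_3 = 8*136 + 19 = 1107, q_3 = 8*43 + 6 = 350.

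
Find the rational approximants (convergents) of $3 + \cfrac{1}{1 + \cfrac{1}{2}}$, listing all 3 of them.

Using the convergent recurrence p_i = a_i*p_{i-1} + p_{i-2}, q_i = a_i*q_{i-1} + q_{i-2} with p_{-2}=0, p_{-1}=1, q_{-2}=1, q_{-1}=0:
  i=0: a_0=3, p_0 = 3*1 + 0 = 3, q_0 = 3*0 + 1 = 1.
  i=1: a_1=1, p_1 = 1*3 + 1 = 4, q_1 = 1*1 + 0 = 1.
  i=2: a_2=2, p_2 = 2*4 + 3 = 11, q_2 = 2*1 + 1 = 3.

3/1, 4/1, 11/3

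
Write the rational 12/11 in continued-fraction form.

[1; 11]

Run the Euclidean algorithm on 12 and 11; the successive quotients are the partial quotients a_0, a_1, ... (each step inverts the fractional part left over by the previous one):
  12 = 1*11 + 1, so a_0 = 1.
  11 = 11*1 + 0, so a_1 = 11.
The remainder reaches 0 after 2 divisions, so the expansion has 2 partial quotients, read off in order.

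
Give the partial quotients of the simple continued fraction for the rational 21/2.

Run the Euclidean algorithm on 21 and 2; the successive quotients are the partial quotients a_0, a_1, ... (each step inverts the fractional part left over by the previous one):
  21 = 10*2 + 1, so a_0 = 10.
  2 = 2*1 + 0, so a_1 = 2.
The remainder reaches 0 after 2 divisions, so the expansion has 2 partial quotients, read off in order.

[10; 2]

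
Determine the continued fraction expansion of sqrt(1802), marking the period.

Write x_i = (sqrt(1802) + m_i)/d_i with (m_0, d_0) = (0, 1). a_0 = floor(sqrt(1802)) = 42, since 42^2 = 1764 <= 1802 < 1849 = 43^2.
Iterate m_{i+1} = d_i*a_i - m_i, d_{i+1} = (1802 - m_{i+1}^2)/d_i, a_{i+1} = floor((a_0 + m_{i+1})/d_{i+1}):
  m_1 = 1*42 - 0 = 42, d_1 = (1802 - 42^2)/1 = 38/1 = 38, a_1 = floor((42 + 42)/38) = 2.
  m_2 = 38*2 - 42 = 34, d_2 = (1802 - 34^2)/38 = 646/38 = 17, a_2 = floor((42 + 34)/17) = 4.
  m_3 = 17*4 - 34 = 34, d_3 = (1802 - 34^2)/17 = 646/17 = 38, a_3 = floor((42 + 34)/38) = 2.
  m_4 = 38*2 - 34 = 42, d_4 = (1802 - 42^2)/38 = 38/38 = 1, a_4 = floor((42 + 42)/1) = 84.
  m_5 = 1*84 - 42 = 42, d_5 = (1802 - 42^2)/1 = 38/1 = 38: (m_5, d_5) = (m_1, d_1) = (42, 38), so from here the quotients repeat a_1, ..., a_4; the period length is 4.
Hence the expansion of sqrt(1802) is a_0 = 42 followed by the repeating block 2, 4, 2, 84 (period 4).

[42; (2, 4, 2, 84)]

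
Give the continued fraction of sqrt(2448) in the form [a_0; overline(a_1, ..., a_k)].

Write x_i = (sqrt(2448) + m_i)/d_i with (m_0, d_0) = (0, 1). a_0 = floor(sqrt(2448)) = 49, since 49^2 = 2401 <= 2448 < 2500 = 50^2.
Iterate m_{i+1} = d_i*a_i - m_i, d_{i+1} = (2448 - m_{i+1}^2)/d_i, a_{i+1} = floor((a_0 + m_{i+1})/d_{i+1}):
  m_1 = 1*49 - 0 = 49, d_1 = (2448 - 49^2)/1 = 47/1 = 47, a_1 = floor((49 + 49)/47) = 2.
  m_2 = 47*2 - 49 = 45, d_2 = (2448 - 45^2)/47 = 423/47 = 9, a_2 = floor((49 + 45)/9) = 10.
  m_3 = 9*10 - 45 = 45, d_3 = (2448 - 45^2)/9 = 423/9 = 47, a_3 = floor((49 + 45)/47) = 2.
  m_4 = 47*2 - 45 = 49, d_4 = (2448 - 49^2)/47 = 47/47 = 1, a_4 = floor((49 + 49)/1) = 98.
  m_5 = 1*98 - 49 = 49, d_5 = (2448 - 49^2)/1 = 47/1 = 47: (m_5, d_5) = (m_1, d_1) = (49, 47), so from here the quotients repeat a_1, ..., a_4; the period length is 4.
Hence the expansion of sqrt(2448) is a_0 = 49 followed by the repeating block 2, 10, 2, 98 (period 4).

[49; overline(2, 10, 2, 98)]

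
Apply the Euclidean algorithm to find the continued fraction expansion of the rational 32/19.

[1; 1, 2, 6]

Run the Euclidean algorithm on 32 and 19; the successive quotients are the partial quotients a_0, a_1, ... (each step inverts the fractional part left over by the previous one):
  32 = 1*19 + 13, so a_0 = 1.
  19 = 1*13 + 6, so a_1 = 1.
  13 = 2*6 + 1, so a_2 = 2.
  6 = 6*1 + 0, so a_3 = 6.
The remainder reaches 0 after 4 divisions, so the expansion has 4 partial quotients, read off in order.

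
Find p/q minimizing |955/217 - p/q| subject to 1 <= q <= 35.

Expand x = 955/217 as a continued fraction with the Euclidean algorithm:
  955 = 4*217 + 87, so a_0 = 4.
  217 = 2*87 + 43, so a_1 = 2.
  87 = 2*43 + 1, so a_2 = 2.
  43 = 43*1 + 0, so a_3 = 43.
so x = [4; 2, 2, 43].
Convergents (p_i = a_i*p_{i-1} + p_{i-2}, q_i = a_i*q_{i-1} + q_{i-2} with p_{-2}=0, p_{-1}=1, q_{-2}=1, q_{-1}=0), until the denominator exceeds 35:
  i=0: a_0=4, p_0 = 4*1 + 0 = 4, q_0 = 4*0 + 1 = 1.
  i=1: a_1=2, p_1 = 2*4 + 1 = 9, q_1 = 2*1 + 0 = 2.
  i=2: a_2=2, p_2 = 2*9 + 4 = 22, q_2 = 2*2 + 1 = 5.
  i=3: a_3=43, p_3 = 43*22 + 9 = 955, q_3 = 43*5 + 2 = 217.
q_3 = 217 > 35, so the last convergent with denominator <= 35 is p_2/q_2 = 22/5.
The closest fraction with denominator <= 35 is either p_2/q_2 or the intermediate fraction (k*p_2 + p_1)/(k*q_2 + q_1) with the largest k >= 1 whose denominator stays <= 35; these approach x as k grows, and every other convergent or intermediate fraction in range is farther away.
Largest k: floor((35 - q_1)/q_2) = floor((35 - 2)/5) = 6.
That gives (6*22 + 9)/(6*5 + 2) = 141/32.
Compare the errors: |x - 22/5| = |955*5 - 22*217|/(217*5) = 1/1085, and |x - 141/32| = |955*32 - 141*217|/(217*32) = 37/6944.
Cross-multiplying, 1*6944 = 6944 < 40145 = 37*1085, so 1/1085 is smaller: the convergent 22/5 is closer to x than 141/32.

22/5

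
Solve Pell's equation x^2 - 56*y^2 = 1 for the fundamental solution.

(x, y) = (15, 2)

First expand sqrt(56) as a continued fraction. With x_i = (sqrt(56) + m_i)/d_i and (m_0, d_0) = (0, 1): a_0 = floor(sqrt(56)) = 7, since 7^2 = 49 <= 56 < 64 = 8^2.
Iterate m_{i+1} = d_i*a_i - m_i, d_{i+1} = (56 - m_{i+1}^2)/d_i, a_{i+1} = floor((a_0 + m_{i+1})/d_{i+1}):
  m_1 = 1*7 - 0 = 7, d_1 = (56 - 7^2)/1 = 7/1 = 7, a_1 = floor((7 + 7)/7) = 2.
  m_2 = 7*2 - 7 = 7, d_2 = (56 - 7^2)/7 = 7/7 = 1, a_2 = floor((7 + 7)/1) = 14.
  m_3 = 1*14 - 7 = 7, d_3 = (56 - 7^2)/1 = 7/1 = 7: (m_3, d_3) = (m_1, d_1) = (7, 7), so from here the quotients repeat a_1, a_2; the period length is 2.
So sqrt(56) = [7; (2, 14)] with period length k = 2.
k is even, so the fundamental solution of x^2 - 56y^2 = 1 is (p_{k-1}, q_{k-1}) = (p_1, q_1); compute convergents through index 1.
Convergents (p_i = a_i*p_{i-1} + p_{i-2}, q_i = a_i*q_{i-1} + q_{i-2} with p_{-2}=0, p_{-1}=1, q_{-2}=1, q_{-1}=0):
  i=0: a_0=7, p_0 = 7*1 + 0 = 7, q_0 = 7*0 + 1 = 1.
  i=1: a_1=2, p_1 = 2*7 + 1 = 15, q_1 = 2*1 + 0 = 2.
Check: 15^2 - 56*2^2 = 225 - 224 = 1, so (x, y) = (15, 2) solves the equation, and by the theorem it is the least positive solution.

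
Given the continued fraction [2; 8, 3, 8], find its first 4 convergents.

Using the convergent recurrence p_i = a_i*p_{i-1} + p_{i-2}, q_i = a_i*q_{i-1} + q_{i-2} with p_{-2}=0, p_{-1}=1, q_{-2}=1, q_{-1}=0:
  i=0: a_0=2, p_0 = 2*1 + 0 = 2, q_0 = 2*0 + 1 = 1.
  i=1: a_1=8, p_1 = 8*2 + 1 = 17, q_1 = 8*1 + 0 = 8.
  i=2: a_2=3, p_2 = 3*17 + 2 = 53, q_2 = 3*8 + 1 = 25.
  i=3: a_3=8, p_3 = 8*53 + 17 = 441, q_3 = 8*25 + 8 = 208.

2/1, 17/8, 53/25, 441/208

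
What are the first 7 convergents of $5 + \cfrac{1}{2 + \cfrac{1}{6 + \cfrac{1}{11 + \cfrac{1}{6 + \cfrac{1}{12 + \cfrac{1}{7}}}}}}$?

Using the convergent recurrence p_i = a_i*p_{i-1} + p_{i-2}, q_i = a_i*q_{i-1} + q_{i-2} with p_{-2}=0, p_{-1}=1, q_{-2}=1, q_{-1}=0:
  i=0: a_0=5, p_0 = 5*1 + 0 = 5, q_0 = 5*0 + 1 = 1.
  i=1: a_1=2, p_1 = 2*5 + 1 = 11, q_1 = 2*1 + 0 = 2.
  i=2: a_2=6, p_2 = 6*11 + 5 = 71, q_2 = 6*2 + 1 = 13.
  i=3: a_3=11, p_3 = 11*71 + 11 = 792, q_3 = 11*13 + 2 = 145.
  i=4: a_4=6, p_4 = 6*792 + 71 = 4823, q_4 = 6*145 + 13 = 883.
  i=5: a_5=12, p_5 = 12*4823 + 792 = 58668, q_5 = 12*883 + 145 = 10741.
  i=6: a_6=7, p_6 = 7*58668 + 4823 = 415499, q_6 = 7*10741 + 883 = 76070.

5/1, 11/2, 71/13, 792/145, 4823/883, 58668/10741, 415499/76070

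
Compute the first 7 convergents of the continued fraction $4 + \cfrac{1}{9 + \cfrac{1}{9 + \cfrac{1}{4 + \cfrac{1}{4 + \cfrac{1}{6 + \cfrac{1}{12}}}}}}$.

Using the convergent recurrence p_i = a_i*p_{i-1} + p_{i-2}, q_i = a_i*q_{i-1} + q_{i-2} with p_{-2}=0, p_{-1}=1, q_{-2}=1, q_{-1}=0:
  i=0: a_0=4, p_0 = 4*1 + 0 = 4, q_0 = 4*0 + 1 = 1.
  i=1: a_1=9, p_1 = 9*4 + 1 = 37, q_1 = 9*1 + 0 = 9.
  i=2: a_2=9, p_2 = 9*37 + 4 = 337, q_2 = 9*9 + 1 = 82.
  i=3: a_3=4, p_3 = 4*337 + 37 = 1385, q_3 = 4*82 + 9 = 337.
  i=4: a_4=4, p_4 = 4*1385 + 337 = 5877, q_4 = 4*337 + 82 = 1430.
  i=5: a_5=6, p_5 = 6*5877 + 1385 = 36647, q_5 = 6*1430 + 337 = 8917.
  i=6: a_6=12, p_6 = 12*36647 + 5877 = 445641, q_6 = 12*8917 + 1430 = 108434.

4/1, 37/9, 337/82, 1385/337, 5877/1430, 36647/8917, 445641/108434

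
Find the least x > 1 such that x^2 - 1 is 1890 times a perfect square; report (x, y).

First expand sqrt(1890) as a continued fraction. With x_i = (sqrt(1890) + m_i)/d_i and (m_0, d_0) = (0, 1): a_0 = floor(sqrt(1890)) = 43, since 43^2 = 1849 <= 1890 < 1936 = 44^2.
Iterate m_{i+1} = d_i*a_i - m_i, d_{i+1} = (1890 - m_{i+1}^2)/d_i, a_{i+1} = floor((a_0 + m_{i+1})/d_{i+1}):
  m_1 = 1*43 - 0 = 43, d_1 = (1890 - 43^2)/1 = 41/1 = 41, a_1 = floor((43 + 43)/41) = 2.
  m_2 = 41*2 - 43 = 39, d_2 = (1890 - 39^2)/41 = 369/41 = 9, a_2 = floor((43 + 39)/9) = 9.
  m_3 = 9*9 - 39 = 42, d_3 = (1890 - 42^2)/9 = 126/9 = 14, a_3 = floor((43 + 42)/14) = 6.
  m_4 = 14*6 - 42 = 42, d_4 = (1890 - 42^2)/14 = 126/14 = 9, a_4 = floor((43 + 42)/9) = 9.
  m_5 = 9*9 - 42 = 39, d_5 = (1890 - 39^2)/9 = 369/9 = 41, a_5 = floor((43 + 39)/41) = 2.
  m_6 = 41*2 - 39 = 43, d_6 = (1890 - 43^2)/41 = 41/41 = 1, a_6 = floor((43 + 43)/1) = 86.
  m_7 = 1*86 - 43 = 43, d_7 = (1890 - 43^2)/1 = 41/1 = 41: (m_7, d_7) = (m_1, d_1) = (43, 41), so from here the quotients repeat a_1, ..., a_6; the period length is 6.
So sqrt(1890) = [43; (2, 9, 6, 9, 2, 86)] with period length k = 6.
k is even, so the fundamental solution of x^2 - 1890y^2 = 1 is (p_{k-1}, q_{k-1}) = (p_5, q_5); compute convergents through index 5.
Convergents (p_i = a_i*p_{i-1} + p_{i-2}, q_i = a_i*q_{i-1} + q_{i-2} with p_{-2}=0, p_{-1}=1, q_{-2}=1, q_{-1}=0):
  i=0: a_0=43, p_0 = 43*1 + 0 = 43, q_0 = 43*0 + 1 = 1.
  i=1: a_1=2, p_1 = 2*43 + 1 = 87, q_1 = 2*1 + 0 = 2.
  i=2: a_2=9, p_2 = 9*87 + 43 = 826, q_2 = 9*2 + 1 = 19.
  i=3: a_3=6, p_3 = 6*826 + 87 = 5043, q_3 = 6*19 + 2 = 116.
  i=4: a_4=9, p_4 = 9*5043 + 826 = 46213, q_4 = 9*116 + 19 = 1063.
  i=5: a_5=2, p_5 = 2*46213 + 5043 = 97469, q_5 = 2*1063 + 116 = 2242.
Check: 97469^2 - 1890*2242^2 = 9500205961 - 9500205960 = 1, so (x, y) = (97469, 2242) solves the equation, and by the theorem it is the least positive solution.

(x, y) = (97469, 2242)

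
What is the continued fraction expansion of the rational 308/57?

[5; 2, 2, 11]

Run the Euclidean algorithm on 308 and 57; the successive quotients are the partial quotients a_0, a_1, ... (each step inverts the fractional part left over by the previous one):
  308 = 5*57 + 23, so a_0 = 5.
  57 = 2*23 + 11, so a_1 = 2.
  23 = 2*11 + 1, so a_2 = 2.
  11 = 11*1 + 0, so a_3 = 11.
The remainder reaches 0 after 4 divisions, so the expansion has 4 partial quotients, read off in order.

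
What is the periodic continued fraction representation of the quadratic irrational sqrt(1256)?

Write x_i = (sqrt(1256) + m_i)/d_i with (m_0, d_0) = (0, 1). a_0 = floor(sqrt(1256)) = 35, since 35^2 = 1225 <= 1256 < 1296 = 36^2.
Iterate m_{i+1} = d_i*a_i - m_i, d_{i+1} = (1256 - m_{i+1}^2)/d_i, a_{i+1} = floor((a_0 + m_{i+1})/d_{i+1}):
  m_1 = 1*35 - 0 = 35, d_1 = (1256 - 35^2)/1 = 31/1 = 31, a_1 = floor((35 + 35)/31) = 2.
  m_2 = 31*2 - 35 = 27, d_2 = (1256 - 27^2)/31 = 527/31 = 17, a_2 = floor((35 + 27)/17) = 3.
  m_3 = 17*3 - 27 = 24, d_3 = (1256 - 24^2)/17 = 680/17 = 40, a_3 = floor((35 + 24)/40) = 1.
  m_4 = 40*1 - 24 = 16, d_4 = (1256 - 16^2)/40 = 1000/40 = 25, a_4 = floor((35 + 16)/25) = 2.
  m_5 = 25*2 - 16 = 34, d_5 = (1256 - 34^2)/25 = 100/25 = 4, a_5 = floor((35 + 34)/4) = 17.
  m_6 = 4*17 - 34 = 34, d_6 = (1256 - 34^2)/4 = 100/4 = 25, a_6 = floor((35 + 34)/25) = 2.
  m_7 = 25*2 - 34 = 16, d_7 = (1256 - 16^2)/25 = 1000/25 = 40, a_7 = floor((35 + 16)/40) = 1.
  m_8 = 40*1 - 16 = 24, d_8 = (1256 - 24^2)/40 = 680/40 = 17, a_8 = floor((35 + 24)/17) = 3.
  m_9 = 17*3 - 24 = 27, d_9 = (1256 - 27^2)/17 = 527/17 = 31, a_9 = floor((35 + 27)/31) = 2.
  m_10 = 31*2 - 27 = 35, d_10 = (1256 - 35^2)/31 = 31/31 = 1, a_10 = floor((35 + 35)/1) = 70.
  m_11 = 1*70 - 35 = 35, d_11 = (1256 - 35^2)/1 = 31/1 = 31: (m_11, d_11) = (m_1, d_1) = (35, 31), so from here the quotients repeat a_1, ..., a_10; the period length is 10.
Hence the expansion of sqrt(1256) is a_0 = 35 followed by the repeating block 2, 3, 1, 2, 17, 2, 1, 3, 2, 70 (period 10).

[35; (2, 3, 1, 2, 17, 2, 1, 3, 2, 70)]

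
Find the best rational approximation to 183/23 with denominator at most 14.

Expand x = 183/23 as a continued fraction with the Euclidean algorithm:
  183 = 7*23 + 22, so a_0 = 7.
  23 = 1*22 + 1, so a_1 = 1.
  22 = 22*1 + 0, so a_2 = 22.
so x = [7; 1, 22].
Convergents (p_i = a_i*p_{i-1} + p_{i-2}, q_i = a_i*q_{i-1} + q_{i-2} with p_{-2}=0, p_{-1}=1, q_{-2}=1, q_{-1}=0), until the denominator exceeds 14:
  i=0: a_0=7, p_0 = 7*1 + 0 = 7, q_0 = 7*0 + 1 = 1.
  i=1: a_1=1, p_1 = 1*7 + 1 = 8, q_1 = 1*1 + 0 = 1.
  i=2: a_2=22, p_2 = 22*8 + 7 = 183, q_2 = 22*1 + 1 = 23.
q_2 = 23 > 14, so the last convergent with denominator <= 14 is p_1/q_1 = 8/1.
The closest fraction with denominator <= 14 is either p_1/q_1 or the intermediate fraction (k*p_1 + p_0)/(k*q_1 + q_0) with the largest k >= 1 whose denominator stays <= 14; these approach x as k grows, and every other convergent or intermediate fraction in range is farther away.
Largest k: floor((14 - q_0)/q_1) = floor((14 - 1)/1) = 13.
That gives (13*8 + 7)/(13*1 + 1) = 111/14.
Compare the errors: |x - 8/1| = |183*1 - 8*23|/(23*1) = 1/23, and |x - 111/14| = |183*14 - 111*23|/(23*14) = 9/322.
Cross-multiplying, 9*23 = 207 < 322 = 1*322, so 9/322 is smaller: the intermediate fraction 111/14 is closer to x than 8/1.

111/14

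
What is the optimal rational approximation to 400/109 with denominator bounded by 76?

Expand x = 400/109 as a continued fraction with the Euclidean algorithm:
  400 = 3*109 + 73, so a_0 = 3.
  109 = 1*73 + 36, so a_1 = 1.
  73 = 2*36 + 1, so a_2 = 2.
  36 = 36*1 + 0, so a_3 = 36.
so x = [3; 1, 2, 36].
Convergents (p_i = a_i*p_{i-1} + p_{i-2}, q_i = a_i*q_{i-1} + q_{i-2} with p_{-2}=0, p_{-1}=1, q_{-2}=1, q_{-1}=0), until the denominator exceeds 76:
  i=0: a_0=3, p_0 = 3*1 + 0 = 3, q_0 = 3*0 + 1 = 1.
  i=1: a_1=1, p_1 = 1*3 + 1 = 4, q_1 = 1*1 + 0 = 1.
  i=2: a_2=2, p_2 = 2*4 + 3 = 11, q_2 = 2*1 + 1 = 3.
  i=3: a_3=36, p_3 = 36*11 + 4 = 400, q_3 = 36*3 + 1 = 109.
q_3 = 109 > 76, so the last convergent with denominator <= 76 is p_2/q_2 = 11/3.
The closest fraction with denominator <= 76 is either p_2/q_2 or the intermediate fraction (k*p_2 + p_1)/(k*q_2 + q_1) with the largest k >= 1 whose denominator stays <= 76; these approach x as k grows, and every other convergent or intermediate fraction in range is farther away.
Largest k: floor((76 - q_1)/q_2) = floor((76 - 1)/3) = 25.
That gives (25*11 + 4)/(25*3 + 1) = 279/76.
Compare the errors: |x - 11/3| = |400*3 - 11*109|/(109*3) = 1/327, and |x - 279/76| = |400*76 - 279*109|/(109*76) = 11/8284.
Cross-multiplying, 11*327 = 3597 < 8284 = 1*8284, so 11/8284 is smaller: the intermediate fraction 279/76 is closer to x than 11/3.

279/76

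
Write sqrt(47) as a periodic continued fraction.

Write x_i = (sqrt(47) + m_i)/d_i with (m_0, d_0) = (0, 1). a_0 = floor(sqrt(47)) = 6, since 6^2 = 36 <= 47 < 49 = 7^2.
Iterate m_{i+1} = d_i*a_i - m_i, d_{i+1} = (47 - m_{i+1}^2)/d_i, a_{i+1} = floor((a_0 + m_{i+1})/d_{i+1}):
  m_1 = 1*6 - 0 = 6, d_1 = (47 - 6^2)/1 = 11/1 = 11, a_1 = floor((6 + 6)/11) = 1.
  m_2 = 11*1 - 6 = 5, d_2 = (47 - 5^2)/11 = 22/11 = 2, a_2 = floor((6 + 5)/2) = 5.
  m_3 = 2*5 - 5 = 5, d_3 = (47 - 5^2)/2 = 22/2 = 11, a_3 = floor((6 + 5)/11) = 1.
  m_4 = 11*1 - 5 = 6, d_4 = (47 - 6^2)/11 = 11/11 = 1, a_4 = floor((6 + 6)/1) = 12.
  m_5 = 1*12 - 6 = 6, d_5 = (47 - 6^2)/1 = 11/1 = 11: (m_5, d_5) = (m_1, d_1) = (6, 11), so from here the quotients repeat a_1, ..., a_4; the period length is 4.
Hence the expansion of sqrt(47) is a_0 = 6 followed by the repeating block 1, 5, 1, 12 (period 4).

[6; (1, 5, 1, 12)]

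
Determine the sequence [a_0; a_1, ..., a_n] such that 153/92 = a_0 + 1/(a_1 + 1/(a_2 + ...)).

[1; 1, 1, 1, 30]

Run the Euclidean algorithm on 153 and 92; the successive quotients are the partial quotients a_0, a_1, ... (each step inverts the fractional part left over by the previous one):
  153 = 1*92 + 61, so a_0 = 1.
  92 = 1*61 + 31, so a_1 = 1.
  61 = 1*31 + 30, so a_2 = 1.
  31 = 1*30 + 1, so a_3 = 1.
  30 = 30*1 + 0, so a_4 = 30.
The remainder reaches 0 after 5 divisions, so the expansion has 5 partial quotients, read off in order.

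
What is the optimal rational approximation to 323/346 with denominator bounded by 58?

Expand x = 323/346 as a continued fraction with the Euclidean algorithm:
  323 = 0*346 + 323, so a_0 = 0.
  346 = 1*323 + 23, so a_1 = 1.
  323 = 14*23 + 1, so a_2 = 14.
  23 = 23*1 + 0, so a_3 = 23.
so x = [0; 1, 14, 23].
Convergents (p_i = a_i*p_{i-1} + p_{i-2}, q_i = a_i*q_{i-1} + q_{i-2} with p_{-2}=0, p_{-1}=1, q_{-2}=1, q_{-1}=0), until the denominator exceeds 58:
  i=0: a_0=0, p_0 = 0*1 + 0 = 0, q_0 = 0*0 + 1 = 1.
  i=1: a_1=1, p_1 = 1*0 + 1 = 1, q_1 = 1*1 + 0 = 1.
  i=2: a_2=14, p_2 = 14*1 + 0 = 14, q_2 = 14*1 + 1 = 15.
  i=3: a_3=23, p_3 = 23*14 + 1 = 323, q_3 = 23*15 + 1 = 346.
q_3 = 346 > 58, so the last convergent with denominator <= 58 is p_2/q_2 = 14/15.
The closest fraction with denominator <= 58 is either p_2/q_2 or the intermediate fraction (k*p_2 + p_1)/(k*q_2 + q_1) with the largest k >= 1 whose denominator stays <= 58; these approach x as k grows, and every other convergent or intermediate fraction in range is farther away.
Largest k: floor((58 - q_1)/q_2) = floor((58 - 1)/15) = 3.
That gives (3*14 + 1)/(3*15 + 1) = 43/46.
Compare the errors: |x - 14/15| = |323*15 - 14*346|/(346*15) = 1/5190, and |x - 43/46| = |323*46 - 43*346|/(346*46) = 20/15916.
Cross-multiplying, 1*15916 = 15916 < 103800 = 20*5190, so 1/5190 is smaller: the convergent 14/15 is closer to x than 43/46.

14/15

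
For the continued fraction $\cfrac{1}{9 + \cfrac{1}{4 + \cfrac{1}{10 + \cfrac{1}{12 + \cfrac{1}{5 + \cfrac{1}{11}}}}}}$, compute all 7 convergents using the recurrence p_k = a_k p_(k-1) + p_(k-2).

0/1, 1/9, 4/37, 41/379, 496/4585, 2521/23304, 28227/260929

Using the convergent recurrence p_i = a_i*p_{i-1} + p_{i-2}, q_i = a_i*q_{i-1} + q_{i-2} with p_{-2}=0, p_{-1}=1, q_{-2}=1, q_{-1}=0:
  i=0: a_0=0, p_0 = 0*1 + 0 = 0, q_0 = 0*0 + 1 = 1.
  i=1: a_1=9, p_1 = 9*0 + 1 = 1, q_1 = 9*1 + 0 = 9.
  i=2: a_2=4, p_2 = 4*1 + 0 = 4, q_2 = 4*9 + 1 = 37.
  i=3: a_3=10, p_3 = 10*4 + 1 = 41, q_3 = 10*37 + 9 = 379.
  i=4: a_4=12, p_4 = 12*41 + 4 = 496, q_4 = 12*379 + 37 = 4585.
  i=5: a_5=5, p_5 = 5*496 + 41 = 2521, q_5 = 5*4585 + 379 = 23304.
  i=6: a_6=11, p_6 = 11*2521 + 496 = 28227, q_6 = 11*23304 + 4585 = 260929.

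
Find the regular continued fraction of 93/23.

[4; 23]

Run the Euclidean algorithm on 93 and 23; the successive quotients are the partial quotients a_0, a_1, ... (each step inverts the fractional part left over by the previous one):
  93 = 4*23 + 1, so a_0 = 4.
  23 = 23*1 + 0, so a_1 = 23.
The remainder reaches 0 after 2 divisions, so the expansion has 2 partial quotients, read off in order.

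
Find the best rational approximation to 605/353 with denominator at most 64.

Expand x = 605/353 as a continued fraction with the Euclidean algorithm:
  605 = 1*353 + 252, so a_0 = 1.
  353 = 1*252 + 101, so a_1 = 1.
  252 = 2*101 + 50, so a_2 = 2.
  101 = 2*50 + 1, so a_3 = 2.
  50 = 50*1 + 0, so a_4 = 50.
so x = [1; 1, 2, 2, 50].
Convergents (p_i = a_i*p_{i-1} + p_{i-2}, q_i = a_i*q_{i-1} + q_{i-2} with p_{-2}=0, p_{-1}=1, q_{-2}=1, q_{-1}=0), until the denominator exceeds 64:
  i=0: a_0=1, p_0 = 1*1 + 0 = 1, q_0 = 1*0 + 1 = 1.
  i=1: a_1=1, p_1 = 1*1 + 1 = 2, q_1 = 1*1 + 0 = 1.
  i=2: a_2=2, p_2 = 2*2 + 1 = 5, q_2 = 2*1 + 1 = 3.
  i=3: a_3=2, p_3 = 2*5 + 2 = 12, q_3 = 2*3 + 1 = 7.
  i=4: a_4=50, p_4 = 50*12 + 5 = 605, q_4 = 50*7 + 3 = 353.
q_4 = 353 > 64, so the last convergent with denominator <= 64 is p_3/q_3 = 12/7.
The closest fraction with denominator <= 64 is either p_3/q_3 or the intermediate fraction (k*p_3 + p_2)/(k*q_3 + q_2) with the largest k >= 1 whose denominator stays <= 64; these approach x as k grows, and every other convergent or intermediate fraction in range is farther away.
Largest k: floor((64 - q_2)/q_3) = floor((64 - 3)/7) = 8.
That gives (8*12 + 5)/(8*7 + 3) = 101/59.
Compare the errors: |x - 12/7| = |605*7 - 12*353|/(353*7) = 1/2471, and |x - 101/59| = |605*59 - 101*353|/(353*59) = 42/20827.
Cross-multiplying, 1*20827 = 20827 < 103782 = 42*2471, so 1/2471 is smaller: the convergent 12/7 is closer to x than 101/59.

12/7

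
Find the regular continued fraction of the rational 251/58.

[4; 3, 19]

Run the Euclidean algorithm on 251 and 58; the successive quotients are the partial quotients a_0, a_1, ... (each step inverts the fractional part left over by the previous one):
  251 = 4*58 + 19, so a_0 = 4.
  58 = 3*19 + 1, so a_1 = 3.
  19 = 19*1 + 0, so a_2 = 19.
The remainder reaches 0 after 3 divisions, so the expansion has 3 partial quotients, read off in order.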